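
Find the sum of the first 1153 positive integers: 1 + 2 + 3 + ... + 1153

Formula: ∑k = n(n+1)/2
= 1153×1154/2
= 1330562/2
= 665281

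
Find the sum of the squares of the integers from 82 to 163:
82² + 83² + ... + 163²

Use ∑_{k=1}^{n} k² = n(n+1)(2n+1)/6, then subtract the first 81 terms.
∑_{k=1}^{163} k² = 163×164×327/6 = 1456894
∑_{k=1}^{81} k² = 81×82×163/6 = 180441
∑_{k=82}^{163} k² = 1456894 - 180441 = 1276453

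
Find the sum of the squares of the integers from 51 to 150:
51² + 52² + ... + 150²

Use ∑_{k=1}^{n} k² = n(n+1)(2n+1)/6, then subtract the first 50 terms.
∑_{k=1}^{150} k² = 150×151×301/6 = 1136275
∑_{k=1}^{50} k² = 50×51×101/6 = 42925
∑_{k=51}^{150} k² = 1136275 - 42925 = 1093350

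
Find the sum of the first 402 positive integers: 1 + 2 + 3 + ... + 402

Formula: ∑k = n(n+1)/2
= 402×403/2
= 162006/2
= 81003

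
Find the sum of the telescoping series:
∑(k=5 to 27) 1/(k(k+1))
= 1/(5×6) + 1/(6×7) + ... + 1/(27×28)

Partial fractions: 1/(k(k+1)) = 1/k - 1/(k+1)
The series telescopes:
= (1/5 - 1/6) + (1/6 - 1/7) + ... + (1/27 - 1/28)
= 1/5 - 1/28
= 23/140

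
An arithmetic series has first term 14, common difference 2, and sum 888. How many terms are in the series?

Using S = n/2 × [2a + (n-1)d]
888 = n/2 × [2(14) + (n-1)(2)]
888 = n/2 × [28 + 2n - 2]
1776 = n × [26 + 2n]
2n² + (26)n - 1776 = 0
Discriminant: Δ = (26)² - 4(2)(-1776) = 676 + 14208 = 14884
√Δ = 122
n = [-(26) + √Δ] / (2·2) = (-26 + 122) / 4 = 96 / 4 = 24
(The negative root is discarded since n must be a positive integer.)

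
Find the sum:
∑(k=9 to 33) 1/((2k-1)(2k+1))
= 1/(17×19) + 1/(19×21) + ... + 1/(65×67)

Partial fractions: 1/((2k-1)(2k+1)) = (1/2)[1/(2k-1) - 1/(2k+1)]
The series telescopes:
= (1/2)[1/17 - 1/67]
= 25/1139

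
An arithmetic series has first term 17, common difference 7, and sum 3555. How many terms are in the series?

Using S = n/2 × [2a + (n-1)d]
3555 = n/2 × [2(17) + (n-1)(7)]
3555 = n/2 × [34 + 7n - 7]
7110 = n × [27 + 7n]
7n² + (27)n - 7110 = 0
Discriminant: Δ = (27)² - 4(7)(-7110) = 729 + 199080 = 199809
√Δ = 447
n = [-(27) + √Δ] / (2·7) = (-27 + 447) / 14 = 420 / 14 = 30
(The negative root is discarded since n must be a positive integer.)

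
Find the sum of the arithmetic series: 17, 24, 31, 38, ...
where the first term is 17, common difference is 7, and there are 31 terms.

Sₙ = n/2 × (first + last)
Last term = a + (n-1)d = 17 + (31-1)×7 = 227
S_31 = 31/2 × (17 + 227)
S_31 = 31/2 × 244 = 3782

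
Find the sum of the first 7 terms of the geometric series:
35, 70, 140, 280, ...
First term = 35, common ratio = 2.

Sₙ = a(1 - rⁿ) / (1 - r)
S_7 = 35(1 - 2^7) / (1 - 2)
S_7 = 35(1 - 128) / (-1)
S_7 = 4445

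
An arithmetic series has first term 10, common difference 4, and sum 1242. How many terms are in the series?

Using S = n/2 × [2a + (n-1)d]
1242 = n/2 × [2(10) + (n-1)(4)]
1242 = n/2 × [20 + 4n - 4]
2484 = n × [16 + 4n]
4n² + (16)n - 2484 = 0
Discriminant: Δ = (16)² - 4(4)(-2484) = 256 + 39744 = 40000
√Δ = 200
n = [-(16) + √Δ] / (2·4) = (-16 + 200) / 8 = 184 / 8 = 23
(The negative root is discarded since n must be a positive integer.)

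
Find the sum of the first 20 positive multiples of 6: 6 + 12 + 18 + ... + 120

Factor out 6: = 6(1 + 2 + ... + 20) = 6 × n(n+1)/2
= 6 × 20×21/2
= 6 × 210
= 1260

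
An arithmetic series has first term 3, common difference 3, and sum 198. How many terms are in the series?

Using S = n/2 × [2a + (n-1)d]
198 = n/2 × [2(3) + (n-1)(3)]
198 = n/2 × [6 + 3n - 3]
396 = n × [3 + 3n]
3n² + (3)n - 396 = 0
Discriminant: Δ = (3)² - 4(3)(-396) = 9 + 4752 = 4761
√Δ = 69
n = [-(3) + √Δ] / (2·3) = (-3 + 69) / 6 = 66 / 6 = 11
(The negative root is discarded since n must be a positive integer.)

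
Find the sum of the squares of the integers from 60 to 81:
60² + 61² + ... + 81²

Use ∑_{k=1}^{n} k² = n(n+1)(2n+1)/6, then subtract the first 59 terms.
∑_{k=1}^{81} k² = 81×82×163/6 = 180441
∑_{k=1}^{59} k² = 59×60×119/6 = 70210
∑_{k=60}^{81} k² = 180441 - 70210 = 110231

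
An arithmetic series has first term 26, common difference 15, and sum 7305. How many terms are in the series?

Using S = n/2 × [2a + (n-1)d]
7305 = n/2 × [2(26) + (n-1)(15)]
7305 = n/2 × [52 + 15n - 15]
14610 = n × [37 + 15n]
15n² + (37)n - 14610 = 0
Discriminant: Δ = (37)² - 4(15)(-14610) = 1369 + 876600 = 877969
√Δ = 937
n = [-(37) + √Δ] / (2·15) = (-37 + 937) / 30 = 900 / 30 = 30
(The negative root is discarded since n must be a positive integer.)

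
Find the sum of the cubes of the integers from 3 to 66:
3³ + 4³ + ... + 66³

Use ∑_{k=1}^{n} k³ = [n(n+1)/2]², then subtract the first 2 terms.
∑_{k=1}^{66} k³ = [66×67/2]² = 2211² = 4888521
∑_{k=1}^{2} k³ = [2×3/2]² = 3² = 9
∑_{k=3}^{66} k³ = 4888521 - 9 = 4888512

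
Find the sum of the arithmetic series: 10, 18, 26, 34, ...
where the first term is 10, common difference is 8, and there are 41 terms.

Sₙ = n/2 × (first + last)
Last term = a + (n-1)d = 10 + (41-1)×8 = 330
S_41 = 41/2 × (10 + 330)
S_41 = 41/2 × 340 = 6970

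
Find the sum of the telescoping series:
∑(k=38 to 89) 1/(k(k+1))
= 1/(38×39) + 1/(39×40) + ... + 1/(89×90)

Partial fractions: 1/(k(k+1)) = 1/k - 1/(k+1)
The series telescopes:
= (1/38 - 1/39) + (1/39 - 1/40) + ... + (1/89 - 1/90)
= 1/38 - 1/90
= 13/855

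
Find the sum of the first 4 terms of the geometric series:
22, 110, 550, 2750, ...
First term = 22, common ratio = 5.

Sₙ = a(1 - rⁿ) / (1 - r)
S_4 = 22(1 - 5^4) / (1 - 5)
S_4 = 22(1 - 625) / (-4)
S_4 = 3432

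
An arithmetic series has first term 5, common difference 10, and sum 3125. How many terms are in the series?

Using S = n/2 × [2a + (n-1)d]
3125 = n/2 × [2(5) + (n-1)(10)]
3125 = n/2 × [10 + 10n - 10]
6250 = n × [0 + 10n]
10n² + (0)n - 6250 = 0
Discriminant: Δ = (0)² - 4(10)(-6250) = 0 + 250000 = 250000
√Δ = 500
n = [-(0) + √Δ] / (2·10) = (0 + 500) / 20 = 500 / 20 = 25
(The negative root is discarded since n must be a positive integer.)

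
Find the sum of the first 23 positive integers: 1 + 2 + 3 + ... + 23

Formula: ∑k = n(n+1)/2
= 23×24/2
= 552/2
= 276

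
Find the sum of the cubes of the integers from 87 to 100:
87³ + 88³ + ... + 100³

Use ∑_{k=1}^{n} k³ = [n(n+1)/2]², then subtract the first 86 terms.
∑_{k=1}^{100} k³ = [100×101/2]² = 5050² = 25502500
∑_{k=1}^{86} k³ = [86×87/2]² = 3741² = 13995081
∑_{k=87}^{100} k³ = 25502500 - 13995081 = 11507419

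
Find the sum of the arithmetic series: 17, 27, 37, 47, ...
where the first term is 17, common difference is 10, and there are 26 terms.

Sₙ = n/2 × (first + last)
Last term = a + (n-1)d = 17 + (26-1)×10 = 267
S_26 = 26/2 × (17 + 267)
S_26 = 26/2 × 284 = 3692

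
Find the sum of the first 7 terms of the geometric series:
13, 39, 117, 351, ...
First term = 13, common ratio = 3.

Sₙ = a(1 - rⁿ) / (1 - r)
S_7 = 13(1 - 3^7) / (1 - 3)
S_7 = 13(1 - 2187) / (-2)
S_7 = 14209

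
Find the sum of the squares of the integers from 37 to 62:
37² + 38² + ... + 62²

Use ∑_{k=1}^{n} k² = n(n+1)(2n+1)/6, then subtract the first 36 terms.
∑_{k=1}^{62} k² = 62×63×125/6 = 81375
∑_{k=1}^{36} k² = 36×37×73/6 = 16206
∑_{k=37}^{62} k² = 81375 - 16206 = 65169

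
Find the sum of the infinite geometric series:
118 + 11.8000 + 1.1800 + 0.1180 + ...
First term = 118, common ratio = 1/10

For |r| < 1, S = a / (1 - r)
S = 118 / (1 - (1/10))
S = 118 / (9/10)
S = 1180/9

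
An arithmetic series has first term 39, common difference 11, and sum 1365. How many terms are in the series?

Using S = n/2 × [2a + (n-1)d]
1365 = n/2 × [2(39) + (n-1)(11)]
1365 = n/2 × [78 + 11n - 11]
2730 = n × [67 + 11n]
11n² + (67)n - 2730 = 0
Discriminant: Δ = (67)² - 4(11)(-2730) = 4489 + 120120 = 124609
√Δ = 353
n = [-(67) + √Δ] / (2·11) = (-67 + 353) / 22 = 286 / 22 = 13
(The negative root is discarded since n must be a positive integer.)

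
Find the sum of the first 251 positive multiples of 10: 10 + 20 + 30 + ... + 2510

Factor out 10: = 10(1 + 2 + ... + 251) = 10 × n(n+1)/2
= 10 × 251×252/2
= 10 × 31626
= 316260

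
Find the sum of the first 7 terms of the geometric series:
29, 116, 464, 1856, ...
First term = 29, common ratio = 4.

Sₙ = a(1 - rⁿ) / (1 - r)
S_7 = 29(1 - 4^7) / (1 - 4)
S_7 = 29(1 - 16384) / (-3)
S_7 = 158369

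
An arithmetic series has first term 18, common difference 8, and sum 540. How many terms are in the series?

Using S = n/2 × [2a + (n-1)d]
540 = n/2 × [2(18) + (n-1)(8)]
540 = n/2 × [36 + 8n - 8]
1080 = n × [28 + 8n]
8n² + (28)n - 1080 = 0
Discriminant: Δ = (28)² - 4(8)(-1080) = 784 + 34560 = 35344
√Δ = 188
n = [-(28) + √Δ] / (2·8) = (-28 + 188) / 16 = 160 / 16 = 10
(The negative root is discarded since n must be a positive integer.)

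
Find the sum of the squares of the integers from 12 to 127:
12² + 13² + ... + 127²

Use ∑_{k=1}^{n} k² = n(n+1)(2n+1)/6, then subtract the first 11 terms.
∑_{k=1}^{127} k² = 127×128×255/6 = 690880
∑_{k=1}^{11} k² = 11×12×23/6 = 506
∑_{k=12}^{127} k² = 690880 - 506 = 690374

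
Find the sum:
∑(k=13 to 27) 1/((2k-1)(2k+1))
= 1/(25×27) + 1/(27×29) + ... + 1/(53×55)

Partial fractions: 1/((2k-1)(2k+1)) = (1/2)[1/(2k-1) - 1/(2k+1)]
The series telescopes:
= (1/2)[1/25 - 1/55]
= 3/275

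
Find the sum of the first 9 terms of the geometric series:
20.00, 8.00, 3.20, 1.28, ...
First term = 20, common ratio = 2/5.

Sₙ = a(1 - rⁿ) / (1 - r)
S_9 = 20(1 - (2/5)^9) / (1 - (2/5))
S_9 = 20(1 - (512/1953125)) / (3/5)
S_9 = 2603484/78125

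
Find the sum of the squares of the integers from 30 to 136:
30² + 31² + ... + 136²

Use ∑_{k=1}^{n} k² = n(n+1)(2n+1)/6, then subtract the first 29 terms.
∑_{k=1}^{136} k² = 136×137×273/6 = 847756
∑_{k=1}^{29} k² = 29×30×59/6 = 8555
∑_{k=30}^{136} k² = 847756 - 8555 = 839201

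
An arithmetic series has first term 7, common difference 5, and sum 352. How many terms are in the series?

Using S = n/2 × [2a + (n-1)d]
352 = n/2 × [2(7) + (n-1)(5)]
352 = n/2 × [14 + 5n - 5]
704 = n × [9 + 5n]
5n² + (9)n - 704 = 0
Discriminant: Δ = (9)² - 4(5)(-704) = 81 + 14080 = 14161
√Δ = 119
n = [-(9) + √Δ] / (2·5) = (-9 + 119) / 10 = 110 / 10 = 11
(The negative root is discarded since n must be a positive integer.)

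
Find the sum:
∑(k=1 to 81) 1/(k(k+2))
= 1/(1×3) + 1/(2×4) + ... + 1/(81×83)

Partial fractions: 1/(k(k+2)) = (1/2)[1/k - 1/(k+2)]
Telescoping leaves the first two and last two terms:
= (1/2)[1/1 + 1/2 - 1/82 - 1/83]
= 2511/3403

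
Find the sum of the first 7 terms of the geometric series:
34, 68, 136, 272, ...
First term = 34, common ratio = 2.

Sₙ = a(1 - rⁿ) / (1 - r)
S_7 = 34(1 - 2^7) / (1 - 2)
S_7 = 34(1 - 128) / (-1)
S_7 = 4318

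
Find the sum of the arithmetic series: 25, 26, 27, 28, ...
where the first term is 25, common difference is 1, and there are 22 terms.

Sₙ = n/2 × (first + last)
Last term = a + (n-1)d = 25 + (22-1)×1 = 46
S_22 = 22/2 × (25 + 46)
S_22 = 22/2 × 71 = 781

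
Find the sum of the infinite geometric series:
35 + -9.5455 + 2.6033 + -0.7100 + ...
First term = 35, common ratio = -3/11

For |r| < 1, S = a / (1 - r)
S = 35 / (1 - (-3/11))
S = 35 / (14/11)
S = 55/2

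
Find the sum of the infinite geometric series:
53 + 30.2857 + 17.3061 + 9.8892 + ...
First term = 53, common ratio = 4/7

For |r| < 1, S = a / (1 - r)
S = 53 / (1 - (4/7))
S = 53 / (3/7)
S = 371/3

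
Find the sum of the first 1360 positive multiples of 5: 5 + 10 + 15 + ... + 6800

Factor out 5: = 5(1 + 2 + ... + 1360) = 5 × n(n+1)/2
= 5 × 1360×1361/2
= 5 × 925480
= 4627400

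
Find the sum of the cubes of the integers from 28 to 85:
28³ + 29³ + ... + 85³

Use ∑_{k=1}^{n} k³ = [n(n+1)/2]², then subtract the first 27 terms.
∑_{k=1}^{85} k³ = [85×86/2]² = 3655² = 13359025
∑_{k=1}^{27} k³ = [27×28/2]² = 378² = 142884
∑_{k=28}^{85} k³ = 13359025 - 142884 = 13216141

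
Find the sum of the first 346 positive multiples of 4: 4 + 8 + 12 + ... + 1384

Factor out 4: = 4(1 + 2 + ... + 346) = 4 × n(n+1)/2
= 4 × 346×347/2
= 4 × 60031
= 240124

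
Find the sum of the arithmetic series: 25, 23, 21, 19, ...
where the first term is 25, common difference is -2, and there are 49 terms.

Sₙ = n/2 × (first + last)
Last term = a + (n-1)d = 25 + (49-1)×(-2) = -71
S_49 = 49/2 × (25 + (-71))
S_49 = 49/2 × (-46) = -1127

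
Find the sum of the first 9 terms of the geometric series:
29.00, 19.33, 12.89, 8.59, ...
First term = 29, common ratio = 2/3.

Sₙ = a(1 - rⁿ) / (1 - r)
S_9 = 29(1 - (2/3)^9) / (1 - (2/3))
S_9 = 29(1 - (512/19683)) / (1/3)
S_9 = 555959/6561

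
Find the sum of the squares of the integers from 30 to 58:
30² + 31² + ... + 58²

Use ∑_{k=1}^{n} k² = n(n+1)(2n+1)/6, then subtract the first 29 terms.
∑_{k=1}^{58} k² = 58×59×117/6 = 66729
∑_{k=1}^{29} k² = 29×30×59/6 = 8555
∑_{k=30}^{58} k² = 66729 - 8555 = 58174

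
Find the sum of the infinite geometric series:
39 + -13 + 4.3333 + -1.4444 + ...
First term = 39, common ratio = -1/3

For |r| < 1, S = a / (1 - r)
S = 39 / (1 - (-1/3))
S = 39 / (4/3)
S = 117/4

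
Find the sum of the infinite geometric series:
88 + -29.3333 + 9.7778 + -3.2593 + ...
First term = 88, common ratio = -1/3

For |r| < 1, S = a / (1 - r)
S = 88 / (1 - (-1/3))
S = 88 / (4/3)
S = 66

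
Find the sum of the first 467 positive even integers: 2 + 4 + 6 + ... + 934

Sum of first n even numbers = n(n+1)
= 467×468
= 218556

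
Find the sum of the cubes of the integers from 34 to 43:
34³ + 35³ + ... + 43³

Use ∑_{k=1}^{n} k³ = [n(n+1)/2]², then subtract the first 33 terms.
∑_{k=1}^{43} k³ = [43×44/2]² = 946² = 894916
∑_{k=1}^{33} k³ = [33×34/2]² = 561² = 314721
∑_{k=34}^{43} k³ = 894916 - 314721 = 580195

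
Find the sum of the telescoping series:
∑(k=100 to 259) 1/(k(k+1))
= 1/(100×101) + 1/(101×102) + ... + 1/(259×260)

Partial fractions: 1/(k(k+1)) = 1/k - 1/(k+1)
The series telescopes:
= (1/100 - 1/101) + (1/101 - 1/102) + ... + (1/259 - 1/260)
= 1/100 - 1/260
= 2/325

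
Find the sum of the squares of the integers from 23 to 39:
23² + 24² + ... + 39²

Use ∑_{k=1}^{n} k² = n(n+1)(2n+1)/6, then subtract the first 22 terms.
∑_{k=1}^{39} k² = 39×40×79/6 = 20540
∑_{k=1}^{22} k² = 22×23×45/6 = 3795
∑_{k=23}^{39} k² = 20540 - 3795 = 16745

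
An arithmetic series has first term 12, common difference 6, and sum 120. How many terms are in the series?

Using S = n/2 × [2a + (n-1)d]
120 = n/2 × [2(12) + (n-1)(6)]
120 = n/2 × [24 + 6n - 6]
240 = n × [18 + 6n]
6n² + (18)n - 240 = 0
Discriminant: Δ = (18)² - 4(6)(-240) = 324 + 5760 = 6084
√Δ = 78
n = [-(18) + √Δ] / (2·6) = (-18 + 78) / 12 = 60 / 12 = 5
(The negative root is discarded since n must be a positive integer.)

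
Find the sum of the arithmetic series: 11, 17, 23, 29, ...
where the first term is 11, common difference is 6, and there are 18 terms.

Sₙ = n/2 × (first + last)
Last term = a + (n-1)d = 11 + (18-1)×6 = 113
S_18 = 18/2 × (11 + 113)
S_18 = 18/2 × 124 = 1116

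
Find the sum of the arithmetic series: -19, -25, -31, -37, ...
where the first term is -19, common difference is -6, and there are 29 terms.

Sₙ = n/2 × (first + last)
Last term = a + (n-1)d = -19 + (29-1)×(-6) = -187
S_29 = 29/2 × (-19 + (-187))
S_29 = 29/2 × (-206) = -2987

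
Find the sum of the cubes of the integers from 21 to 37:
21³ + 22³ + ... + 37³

Use ∑_{k=1}^{n} k³ = [n(n+1)/2]², then subtract the first 20 terms.
∑_{k=1}^{37} k³ = [37×38/2]² = 703² = 494209
∑_{k=1}^{20} k³ = [20×21/2]² = 210² = 44100
∑_{k=21}^{37} k³ = 494209 - 44100 = 450109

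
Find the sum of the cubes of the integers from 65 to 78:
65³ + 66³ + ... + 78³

Use ∑_{k=1}^{n} k³ = [n(n+1)/2]², then subtract the first 64 terms.
∑_{k=1}^{78} k³ = [78×79/2]² = 3081² = 9492561
∑_{k=1}^{64} k³ = [64×65/2]² = 2080² = 4326400
∑_{k=65}^{78} k³ = 9492561 - 4326400 = 5166161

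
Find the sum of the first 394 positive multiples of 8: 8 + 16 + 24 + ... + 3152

Factor out 8: = 8(1 + 2 + ... + 394) = 8 × n(n+1)/2
= 8 × 394×395/2
= 8 × 77815
= 622520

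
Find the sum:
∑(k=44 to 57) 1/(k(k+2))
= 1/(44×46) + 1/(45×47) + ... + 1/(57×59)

Partial fractions: 1/(k(k+2)) = (1/2)[1/k - 1/(k+2)]
Telescoping leaves the first two and last two terms:
= (1/2)[1/44 + 1/45 - 1/58 - 1/59]
= 36449/6775560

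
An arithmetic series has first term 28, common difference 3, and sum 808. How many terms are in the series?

Using S = n/2 × [2a + (n-1)d]
808 = n/2 × [2(28) + (n-1)(3)]
808 = n/2 × [56 + 3n - 3]
1616 = n × [53 + 3n]
3n² + (53)n - 1616 = 0
Discriminant: Δ = (53)² - 4(3)(-1616) = 2809 + 19392 = 22201
√Δ = 149
n = [-(53) + √Δ] / (2·3) = (-53 + 149) / 6 = 96 / 6 = 16
(The negative root is discarded since n must be a positive integer.)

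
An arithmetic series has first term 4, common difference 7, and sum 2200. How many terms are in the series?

Using S = n/2 × [2a + (n-1)d]
2200 = n/2 × [2(4) + (n-1)(7)]
2200 = n/2 × [8 + 7n - 7]
4400 = n × [1 + 7n]
7n² + (1)n - 4400 = 0
Discriminant: Δ = (1)² - 4(7)(-4400) = 1 + 123200 = 123201
√Δ = 351
n = [-(1) + √Δ] / (2·7) = (-1 + 351) / 14 = 350 / 14 = 25
(The negative root is discarded since n must be a positive integer.)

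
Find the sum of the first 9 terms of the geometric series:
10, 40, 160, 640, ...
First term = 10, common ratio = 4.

Sₙ = a(1 - rⁿ) / (1 - r)
S_9 = 10(1 - 4^9) / (1 - 4)
S_9 = 10(1 - 262144) / (-3)
S_9 = 873810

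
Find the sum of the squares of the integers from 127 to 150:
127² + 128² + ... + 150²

Use ∑_{k=1}^{n} k² = n(n+1)(2n+1)/6, then subtract the first 126 terms.
∑_{k=1}^{150} k² = 150×151×301/6 = 1136275
∑_{k=1}^{126} k² = 126×127×253/6 = 674751
∑_{k=127}^{150} k² = 1136275 - 674751 = 461524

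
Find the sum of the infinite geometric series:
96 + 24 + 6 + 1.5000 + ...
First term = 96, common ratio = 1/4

For |r| < 1, S = a / (1 - r)
S = 96 / (1 - (1/4))
S = 96 / (3/4)
S = 128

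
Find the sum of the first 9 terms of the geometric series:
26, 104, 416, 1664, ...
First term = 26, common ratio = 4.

Sₙ = a(1 - rⁿ) / (1 - r)
S_9 = 26(1 - 4^9) / (1 - 4)
S_9 = 26(1 - 262144) / (-3)
S_9 = 2271906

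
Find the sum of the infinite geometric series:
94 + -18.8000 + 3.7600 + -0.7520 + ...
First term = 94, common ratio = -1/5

For |r| < 1, S = a / (1 - r)
S = 94 / (1 - (-1/5))
S = 94 / (6/5)
S = 235/3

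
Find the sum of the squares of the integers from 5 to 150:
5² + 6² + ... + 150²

Use ∑_{k=1}^{n} k² = n(n+1)(2n+1)/6, then subtract the first 4 terms.
∑_{k=1}^{150} k² = 150×151×301/6 = 1136275
∑_{k=1}^{4} k² = 4×5×9/6 = 30
∑_{k=5}^{150} k² = 1136275 - 30 = 1136245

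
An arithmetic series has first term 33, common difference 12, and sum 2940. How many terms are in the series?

Using S = n/2 × [2a + (n-1)d]
2940 = n/2 × [2(33) + (n-1)(12)]
2940 = n/2 × [66 + 12n - 12]
5880 = n × [54 + 12n]
12n² + (54)n - 5880 = 0
Discriminant: Δ = (54)² - 4(12)(-5880) = 2916 + 282240 = 285156
√Δ = 534
n = [-(54) + √Δ] / (2·12) = (-54 + 534) / 24 = 480 / 24 = 20
(The negative root is discarded since n must be a positive integer.)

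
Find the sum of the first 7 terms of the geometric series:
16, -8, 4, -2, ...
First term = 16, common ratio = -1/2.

Sₙ = a(1 - rⁿ) / (1 - r)
S_7 = 16(1 - (-1/2)^7) / (1 - (-1/2))
S_7 = 16(1 - (-1/128)) / (3/2)
S_7 = 43/4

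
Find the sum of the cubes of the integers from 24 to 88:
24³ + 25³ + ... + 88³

Use ∑_{k=1}^{n} k³ = [n(n+1)/2]², then subtract the first 23 terms.
∑_{k=1}^{88} k³ = [88×89/2]² = 3916² = 15335056
∑_{k=1}^{23} k³ = [23×24/2]² = 276² = 76176
∑_{k=24}^{88} k³ = 15335056 - 76176 = 15258880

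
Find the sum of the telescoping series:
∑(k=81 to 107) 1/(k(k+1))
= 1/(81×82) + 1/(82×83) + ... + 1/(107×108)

Partial fractions: 1/(k(k+1)) = 1/k - 1/(k+1)
The series telescopes:
= (1/81 - 1/82) + (1/82 - 1/83) + ... + (1/107 - 1/108)
= 1/81 - 1/108
= 1/324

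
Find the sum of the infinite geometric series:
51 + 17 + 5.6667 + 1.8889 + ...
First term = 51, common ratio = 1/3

For |r| < 1, S = a / (1 - r)
S = 51 / (1 - (1/3))
S = 51 / (2/3)
S = 153/2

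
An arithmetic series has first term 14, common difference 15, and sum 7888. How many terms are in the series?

Using S = n/2 × [2a + (n-1)d]
7888 = n/2 × [2(14) + (n-1)(15)]
7888 = n/2 × [28 + 15n - 15]
15776 = n × [13 + 15n]
15n² + (13)n - 15776 = 0
Discriminant: Δ = (13)² - 4(15)(-15776) = 169 + 946560 = 946729
√Δ = 973
n = [-(13) + √Δ] / (2·15) = (-13 + 973) / 30 = 960 / 30 = 32
(The negative root is discarded since n must be a positive integer.)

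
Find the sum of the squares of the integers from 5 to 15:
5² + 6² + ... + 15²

Use ∑_{k=1}^{n} k² = n(n+1)(2n+1)/6, then subtract the first 4 terms.
∑_{k=1}^{15} k² = 15×16×31/6 = 1240
∑_{k=1}^{4} k² = 4×5×9/6 = 30
∑_{k=5}^{15} k² = 1240 - 30 = 1210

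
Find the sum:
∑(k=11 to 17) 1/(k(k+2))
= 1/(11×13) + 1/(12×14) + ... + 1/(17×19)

Partial fractions: 1/(k(k+2)) = (1/2)[1/k - 1/(k+2)]
Telescoping leaves the first two and last two terms:
= (1/2)[1/11 + 1/12 - 1/18 - 1/19]
= 497/15048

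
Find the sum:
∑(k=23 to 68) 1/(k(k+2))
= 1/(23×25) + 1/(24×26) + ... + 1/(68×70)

Partial fractions: 1/(k(k+2)) = (1/2)[1/k - 1/(k+2)]
Telescoping leaves the first two and last two terms:
= (1/2)[1/23 + 1/24 - 1/69 - 1/70]
= 363/12880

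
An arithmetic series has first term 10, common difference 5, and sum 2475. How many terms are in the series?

Using S = n/2 × [2a + (n-1)d]
2475 = n/2 × [2(10) + (n-1)(5)]
2475 = n/2 × [20 + 5n - 5]
4950 = n × [15 + 5n]
5n² + (15)n - 4950 = 0
Discriminant: Δ = (15)² - 4(5)(-4950) = 225 + 99000 = 99225
√Δ = 315
n = [-(15) + √Δ] / (2·5) = (-15 + 315) / 10 = 300 / 10 = 30
(The negative root is discarded since n must be a positive integer.)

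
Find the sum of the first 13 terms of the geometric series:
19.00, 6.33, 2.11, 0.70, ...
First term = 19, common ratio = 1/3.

Sₙ = a(1 - rⁿ) / (1 - r)
S_13 = 19(1 - (1/3)^13) / (1 - (1/3))
S_13 = 19(1 - (1/1594323)) / (2/3)
S_13 = 15146059/531441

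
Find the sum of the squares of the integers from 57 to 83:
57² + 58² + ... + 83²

Use ∑_{k=1}^{n} k² = n(n+1)(2n+1)/6, then subtract the first 56 terms.
∑_{k=1}^{83} k² = 83×84×167/6 = 194054
∑_{k=1}^{56} k² = 56×57×113/6 = 60116
∑_{k=57}^{83} k² = 194054 - 60116 = 133938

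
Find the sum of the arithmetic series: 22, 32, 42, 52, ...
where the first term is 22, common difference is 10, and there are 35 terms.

Sₙ = n/2 × (first + last)
Last term = a + (n-1)d = 22 + (35-1)×10 = 362
S_35 = 35/2 × (22 + 362)
S_35 = 35/2 × 384 = 6720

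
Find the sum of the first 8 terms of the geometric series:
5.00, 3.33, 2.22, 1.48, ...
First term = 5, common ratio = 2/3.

Sₙ = a(1 - rⁿ) / (1 - r)
S_8 = 5(1 - (2/3)^8) / (1 - (2/3))
S_8 = 5(1 - (256/6561)) / (1/3)
S_8 = 31525/2187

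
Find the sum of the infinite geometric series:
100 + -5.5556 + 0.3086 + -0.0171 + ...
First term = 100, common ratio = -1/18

For |r| < 1, S = a / (1 - r)
S = 100 / (1 - (-1/18))
S = 100 / (19/18)
S = 1800/19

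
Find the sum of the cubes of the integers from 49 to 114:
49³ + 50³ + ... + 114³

Use ∑_{k=1}^{n} k³ = [n(n+1)/2]², then subtract the first 48 terms.
∑_{k=1}^{114} k³ = [114×115/2]² = 6555² = 42968025
∑_{k=1}^{48} k³ = [48×49/2]² = 1176² = 1382976
∑_{k=49}^{114} k³ = 42968025 - 1382976 = 41585049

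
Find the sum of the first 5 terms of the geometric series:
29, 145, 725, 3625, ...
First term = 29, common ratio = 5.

Sₙ = a(1 - rⁿ) / (1 - r)
S_5 = 29(1 - 5^5) / (1 - 5)
S_5 = 29(1 - 3125) / (-4)
S_5 = 22649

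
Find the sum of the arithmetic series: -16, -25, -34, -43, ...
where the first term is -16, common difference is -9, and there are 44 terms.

Sₙ = n/2 × (first + last)
Last term = a + (n-1)d = -16 + (44-1)×(-9) = -403
S_44 = 44/2 × (-16 + (-403))
S_44 = 44/2 × (-419) = -9218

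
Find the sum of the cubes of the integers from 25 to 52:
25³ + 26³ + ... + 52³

Use ∑_{k=1}^{n} k³ = [n(n+1)/2]², then subtract the first 24 terms.
∑_{k=1}^{52} k³ = [52×53/2]² = 1378² = 1898884
∑_{k=1}^{24} k³ = [24×25/2]² = 300² = 90000
∑_{k=25}^{52} k³ = 1898884 - 90000 = 1808884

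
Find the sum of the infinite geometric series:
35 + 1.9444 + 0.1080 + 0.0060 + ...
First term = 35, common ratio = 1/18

For |r| < 1, S = a / (1 - r)
S = 35 / (1 - (1/18))
S = 35 / (17/18)
S = 630/17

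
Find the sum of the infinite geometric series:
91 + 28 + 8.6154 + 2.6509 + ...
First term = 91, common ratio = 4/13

For |r| < 1, S = a / (1 - r)
S = 91 / (1 - (4/13))
S = 91 / (9/13)
S = 1183/9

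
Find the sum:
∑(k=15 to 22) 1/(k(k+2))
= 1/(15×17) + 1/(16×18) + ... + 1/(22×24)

Partial fractions: 1/(k(k+2)) = (1/2)[1/k - 1/(k+2)]
Telescoping leaves the first two and last two terms:
= (1/2)[1/15 + 1/16 - 1/23 - 1/24]
= 81/3680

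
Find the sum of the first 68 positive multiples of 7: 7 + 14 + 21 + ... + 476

Factor out 7: = 7(1 + 2 + ... + 68) = 7 × n(n+1)/2
= 7 × 68×69/2
= 7 × 2346
= 16422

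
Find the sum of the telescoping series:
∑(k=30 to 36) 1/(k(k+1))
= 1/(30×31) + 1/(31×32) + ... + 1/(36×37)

Partial fractions: 1/(k(k+1)) = 1/k - 1/(k+1)
The series telescopes:
= (1/30 - 1/31) + (1/31 - 1/32) + ... + (1/36 - 1/37)
= 1/30 - 1/37
= 7/1110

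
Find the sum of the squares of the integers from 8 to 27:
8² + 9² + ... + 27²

Use ∑_{k=1}^{n} k² = n(n+1)(2n+1)/6, then subtract the first 7 terms.
∑_{k=1}^{27} k² = 27×28×55/6 = 6930
∑_{k=1}^{7} k² = 7×8×15/6 = 140
∑_{k=8}^{27} k² = 6930 - 140 = 6790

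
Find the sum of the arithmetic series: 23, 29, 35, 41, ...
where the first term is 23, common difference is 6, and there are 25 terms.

Sₙ = n/2 × (first + last)
Last term = a + (n-1)d = 23 + (25-1)×6 = 167
S_25 = 25/2 × (23 + 167)
S_25 = 25/2 × 190 = 2375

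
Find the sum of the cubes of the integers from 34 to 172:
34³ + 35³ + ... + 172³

Use ∑_{k=1}^{n} k³ = [n(n+1)/2]², then subtract the first 33 terms.
∑_{k=1}^{172} k³ = [172×173/2]² = 14878² = 221354884
∑_{k=1}^{33} k³ = [33×34/2]² = 561² = 314721
∑_{k=34}^{172} k³ = 221354884 - 314721 = 221040163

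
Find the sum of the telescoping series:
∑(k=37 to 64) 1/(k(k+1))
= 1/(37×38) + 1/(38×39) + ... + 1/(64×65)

Partial fractions: 1/(k(k+1)) = 1/k - 1/(k+1)
The series telescopes:
= (1/37 - 1/38) + (1/38 - 1/39) + ... + (1/64 - 1/65)
= 1/37 - 1/65
= 28/2405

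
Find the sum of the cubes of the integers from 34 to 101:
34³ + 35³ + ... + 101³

Use ∑_{k=1}^{n} k³ = [n(n+1)/2]², then subtract the first 33 terms.
∑_{k=1}^{101} k³ = [101×102/2]² = 5151² = 26532801
∑_{k=1}^{33} k³ = [33×34/2]² = 561² = 314721
∑_{k=34}^{101} k³ = 26532801 - 314721 = 26218080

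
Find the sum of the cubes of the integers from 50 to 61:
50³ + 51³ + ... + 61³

Use ∑_{k=1}^{n} k³ = [n(n+1)/2]², then subtract the first 49 terms.
∑_{k=1}^{61} k³ = [61×62/2]² = 1891² = 3575881
∑_{k=1}^{49} k³ = [49×50/2]² = 1225² = 1500625
∑_{k=50}^{61} k³ = 3575881 - 1500625 = 2075256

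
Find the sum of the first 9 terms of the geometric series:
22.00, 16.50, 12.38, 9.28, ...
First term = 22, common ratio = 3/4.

Sₙ = a(1 - rⁿ) / (1 - r)
S_9 = 22(1 - (3/4)^9) / (1 - (3/4))
S_9 = 22(1 - (19683/262144)) / (1/4)
S_9 = 2667071/32768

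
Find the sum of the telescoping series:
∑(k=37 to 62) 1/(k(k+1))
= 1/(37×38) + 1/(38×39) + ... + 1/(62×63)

Partial fractions: 1/(k(k+1)) = 1/k - 1/(k+1)
The series telescopes:
= (1/37 - 1/38) + (1/38 - 1/39) + ... + (1/62 - 1/63)
= 1/37 - 1/63
= 26/2331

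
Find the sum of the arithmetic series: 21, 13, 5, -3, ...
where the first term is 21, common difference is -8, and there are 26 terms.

Sₙ = n/2 × (first + last)
Last term = a + (n-1)d = 21 + (26-1)×(-8) = -179
S_26 = 26/2 × (21 + (-179))
S_26 = 26/2 × (-158) = -2054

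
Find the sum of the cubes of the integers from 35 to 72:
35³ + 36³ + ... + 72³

Use ∑_{k=1}^{n} k³ = [n(n+1)/2]², then subtract the first 34 terms.
∑_{k=1}^{72} k³ = [72×73/2]² = 2628² = 6906384
∑_{k=1}^{34} k³ = [34×35/2]² = 595² = 354025
∑_{k=35}^{72} k³ = 6906384 - 354025 = 6552359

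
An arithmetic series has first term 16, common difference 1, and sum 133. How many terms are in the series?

Using S = n/2 × [2a + (n-1)d]
133 = n/2 × [2(16) + (n-1)(1)]
133 = n/2 × [32 + 1n - 1]
266 = n × [31 + 1n]
1n² + (31)n - 266 = 0
Discriminant: Δ = (31)² - 4(1)(-266) = 961 + 1064 = 2025
√Δ = 45
n = [-(31) + √Δ] / (2·1) = (-31 + 45) / 2 = 14 / 2 = 7
(The negative root is discarded since n must be a positive integer.)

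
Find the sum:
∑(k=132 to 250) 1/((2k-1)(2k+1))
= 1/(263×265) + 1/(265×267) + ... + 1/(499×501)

Partial fractions: 1/((2k-1)(2k+1)) = (1/2)[1/(2k-1) - 1/(2k+1)]
The series telescopes:
= (1/2)[1/263 - 1/501]
= 119/131763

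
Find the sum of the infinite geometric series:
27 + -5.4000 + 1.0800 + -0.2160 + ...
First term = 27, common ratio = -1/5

For |r| < 1, S = a / (1 - r)
S = 27 / (1 - (-1/5))
S = 27 / (6/5)
S = 45/2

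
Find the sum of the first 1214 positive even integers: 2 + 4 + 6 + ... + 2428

Sum of first n even numbers = n(n+1)
= 1214×1215
= 1475010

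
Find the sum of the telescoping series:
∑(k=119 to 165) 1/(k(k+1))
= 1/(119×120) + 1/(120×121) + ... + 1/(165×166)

Partial fractions: 1/(k(k+1)) = 1/k - 1/(k+1)
The series telescopes:
= (1/119 - 1/120) + (1/120 - 1/121) + ... + (1/165 - 1/166)
= 1/119 - 1/166
= 47/19754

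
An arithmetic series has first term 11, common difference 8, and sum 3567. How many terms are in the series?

Using S = n/2 × [2a + (n-1)d]
3567 = n/2 × [2(11) + (n-1)(8)]
3567 = n/2 × [22 + 8n - 8]
7134 = n × [14 + 8n]
8n² + (14)n - 7134 = 0
Discriminant: Δ = (14)² - 4(8)(-7134) = 196 + 228288 = 228484
√Δ = 478
n = [-(14) + √Δ] / (2·8) = (-14 + 478) / 16 = 464 / 16 = 29
(The negative root is discarded since n must be a positive integer.)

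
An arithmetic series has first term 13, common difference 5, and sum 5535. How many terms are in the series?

Using S = n/2 × [2a + (n-1)d]
5535 = n/2 × [2(13) + (n-1)(5)]
5535 = n/2 × [26 + 5n - 5]
11070 = n × [21 + 5n]
5n² + (21)n - 11070 = 0
Discriminant: Δ = (21)² - 4(5)(-11070) = 441 + 221400 = 221841
√Δ = 471
n = [-(21) + √Δ] / (2·5) = (-21 + 471) / 10 = 450 / 10 = 45
(The negative root is discarded since n must be a positive integer.)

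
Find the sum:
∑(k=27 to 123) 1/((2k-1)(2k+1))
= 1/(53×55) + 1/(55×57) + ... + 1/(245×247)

Partial fractions: 1/((2k-1)(2k+1)) = (1/2)[1/(2k-1) - 1/(2k+1)]
The series telescopes:
= (1/2)[1/53 - 1/247]
= 97/13091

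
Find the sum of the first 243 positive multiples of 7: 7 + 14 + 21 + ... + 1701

Factor out 7: = 7(1 + 2 + ... + 243) = 7 × n(n+1)/2
= 7 × 243×244/2
= 7 × 29646
= 207522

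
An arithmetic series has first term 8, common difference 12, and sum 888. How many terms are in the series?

Using S = n/2 × [2a + (n-1)d]
888 = n/2 × [2(8) + (n-1)(12)]
888 = n/2 × [16 + 12n - 12]
1776 = n × [4 + 12n]
12n² + (4)n - 1776 = 0
Discriminant: Δ = (4)² - 4(12)(-1776) = 16 + 85248 = 85264
√Δ = 292
n = [-(4) + √Δ] / (2·12) = (-4 + 292) / 24 = 288 / 24 = 12
(The negative root is discarded since n must be a positive integer.)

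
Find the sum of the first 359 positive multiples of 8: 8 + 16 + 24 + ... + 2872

Factor out 8: = 8(1 + 2 + ... + 359) = 8 × n(n+1)/2
= 8 × 359×360/2
= 8 × 64620
= 516960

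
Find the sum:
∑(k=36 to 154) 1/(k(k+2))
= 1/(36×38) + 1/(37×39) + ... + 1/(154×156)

Partial fractions: 1/(k(k+2)) = (1/2)[1/k - 1/(k+2)]
Telescoping leaves the first two and last two terms:
= (1/2)[1/36 + 1/37 - 1/155 - 1/156]
= 56287/2683980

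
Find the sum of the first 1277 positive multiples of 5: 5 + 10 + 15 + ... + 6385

Factor out 5: = 5(1 + 2 + ... + 1277) = 5 × n(n+1)/2
= 5 × 1277×1278/2
= 5 × 816003
= 4080015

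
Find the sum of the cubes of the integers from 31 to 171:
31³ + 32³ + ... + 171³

Use ∑_{k=1}^{n} k³ = [n(n+1)/2]², then subtract the first 30 terms.
∑_{k=1}^{171} k³ = [171×172/2]² = 14706² = 216266436
∑_{k=1}^{30} k³ = [30×31/2]² = 465² = 216225
∑_{k=31}^{171} k³ = 216266436 - 216225 = 216050211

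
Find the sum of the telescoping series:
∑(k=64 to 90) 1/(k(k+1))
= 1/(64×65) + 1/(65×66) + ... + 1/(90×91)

Partial fractions: 1/(k(k+1)) = 1/k - 1/(k+1)
The series telescopes:
= (1/64 - 1/65) + (1/65 - 1/66) + ... + (1/90 - 1/91)
= 1/64 - 1/91
= 27/5824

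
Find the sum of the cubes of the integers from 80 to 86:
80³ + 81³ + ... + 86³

Use ∑_{k=1}^{n} k³ = [n(n+1)/2]², then subtract the first 79 terms.
∑_{k=1}^{86} k³ = [86×87/2]² = 3741² = 13995081
∑_{k=1}^{79} k³ = [79×80/2]² = 3160² = 9985600
∑_{k=80}^{86} k³ = 13995081 - 9985600 = 4009481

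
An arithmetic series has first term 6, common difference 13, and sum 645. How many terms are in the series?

Using S = n/2 × [2a + (n-1)d]
645 = n/2 × [2(6) + (n-1)(13)]
645 = n/2 × [12 + 13n - 13]
1290 = n × [-1 + 13n]
13n² + (-1)n - 1290 = 0
Discriminant: Δ = (-1)² - 4(13)(-1290) = 1 + 67080 = 67081
√Δ = 259
n = [-(-1) + √Δ] / (2·13) = (1 + 259) / 26 = 260 / 26 = 10
(The negative root is discarded since n must be a positive integer.)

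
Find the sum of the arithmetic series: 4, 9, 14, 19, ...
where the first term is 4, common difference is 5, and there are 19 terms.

Sₙ = n/2 × (first + last)
Last term = a + (n-1)d = 4 + (19-1)×5 = 94
S_19 = 19/2 × (4 + 94)
S_19 = 19/2 × 98 = 931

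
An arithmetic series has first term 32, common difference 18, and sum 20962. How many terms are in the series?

Using S = n/2 × [2a + (n-1)d]
20962 = n/2 × [2(32) + (n-1)(18)]
20962 = n/2 × [64 + 18n - 18]
41924 = n × [46 + 18n]
18n² + (46)n - 41924 = 0
Discriminant: Δ = (46)² - 4(18)(-41924) = 2116 + 3018528 = 3020644
√Δ = 1738
n = [-(46) + √Δ] / (2·18) = (-46 + 1738) / 36 = 1692 / 36 = 47
(The negative root is discarded since n must be a positive integer.)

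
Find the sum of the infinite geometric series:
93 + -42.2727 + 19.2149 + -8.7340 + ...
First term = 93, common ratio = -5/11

For |r| < 1, S = a / (1 - r)
S = 93 / (1 - (-5/11))
S = 93 / (16/11)
S = 1023/16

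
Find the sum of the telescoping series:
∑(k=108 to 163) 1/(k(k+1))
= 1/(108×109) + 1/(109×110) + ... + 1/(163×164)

Partial fractions: 1/(k(k+1)) = 1/k - 1/(k+1)
The series telescopes:
= (1/108 - 1/109) + (1/109 - 1/110) + ... + (1/163 - 1/164)
= 1/108 - 1/164
= 7/2214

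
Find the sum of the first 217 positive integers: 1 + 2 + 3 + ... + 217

Formula: ∑k = n(n+1)/2
= 217×218/2
= 47306/2
= 23653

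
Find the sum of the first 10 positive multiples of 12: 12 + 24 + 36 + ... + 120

Factor out 12: = 12(1 + 2 + ... + 10) = 12 × n(n+1)/2
= 12 × 10×11/2
= 12 × 55
= 660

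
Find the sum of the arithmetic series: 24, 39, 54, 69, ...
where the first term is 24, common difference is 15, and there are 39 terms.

Sₙ = n/2 × (first + last)
Last term = a + (n-1)d = 24 + (39-1)×15 = 594
S_39 = 39/2 × (24 + 594)
S_39 = 39/2 × 618 = 12051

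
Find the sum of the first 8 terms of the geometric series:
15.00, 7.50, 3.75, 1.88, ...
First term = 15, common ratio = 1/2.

Sₙ = a(1 - rⁿ) / (1 - r)
S_8 = 15(1 - (1/2)^8) / (1 - (1/2))
S_8 = 15(1 - (1/256)) / (1/2)
S_8 = 3825/128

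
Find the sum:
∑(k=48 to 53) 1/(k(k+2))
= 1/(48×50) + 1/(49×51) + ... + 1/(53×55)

Partial fractions: 1/(k(k+2)) = (1/2)[1/k - 1/(k+2)]
Telescoping leaves the first two and last two terms:
= (1/2)[1/48 + 1/49 - 1/54 - 1/55]
= 5287/2328480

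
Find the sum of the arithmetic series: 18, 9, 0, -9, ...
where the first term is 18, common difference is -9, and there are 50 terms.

Sₙ = n/2 × (first + last)
Last term = a + (n-1)d = 18 + (50-1)×(-9) = -423
S_50 = 50/2 × (18 + (-423))
S_50 = 50/2 × (-405) = -10125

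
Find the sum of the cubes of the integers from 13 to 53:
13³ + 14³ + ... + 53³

Use ∑_{k=1}^{n} k³ = [n(n+1)/2]², then subtract the first 12 terms.
∑_{k=1}^{53} k³ = [53×54/2]² = 1431² = 2047761
∑_{k=1}^{12} k³ = [12×13/2]² = 78² = 6084
∑_{k=13}^{53} k³ = 2047761 - 6084 = 2041677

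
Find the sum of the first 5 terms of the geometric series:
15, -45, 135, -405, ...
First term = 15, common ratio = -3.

Sₙ = a(1 - rⁿ) / (1 - r)
S_5 = 15(1 - (-3)^5) / (1 - (-3))
S_5 = 15(1 - (-243)) / (4)
S_5 = 915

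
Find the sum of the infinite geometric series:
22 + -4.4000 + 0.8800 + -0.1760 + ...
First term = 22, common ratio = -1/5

For |r| < 1, S = a / (1 - r)
S = 22 / (1 - (-1/5))
S = 22 / (6/5)
S = 55/3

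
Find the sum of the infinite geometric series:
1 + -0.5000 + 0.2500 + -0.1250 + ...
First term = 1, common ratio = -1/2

For |r| < 1, S = a / (1 - r)
S = 1 / (1 - (-1/2))
S = 1 / (3/2)
S = 2/3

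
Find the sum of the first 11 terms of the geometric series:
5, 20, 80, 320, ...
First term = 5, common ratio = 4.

Sₙ = a(1 - rⁿ) / (1 - r)
S_11 = 5(1 - 4^11) / (1 - 4)
S_11 = 5(1 - 4194304) / (-3)
S_11 = 6990505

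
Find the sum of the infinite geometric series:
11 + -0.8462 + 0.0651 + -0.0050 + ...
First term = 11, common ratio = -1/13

For |r| < 1, S = a / (1 - r)
S = 11 / (1 - (-1/13))
S = 11 / (14/13)
S = 143/14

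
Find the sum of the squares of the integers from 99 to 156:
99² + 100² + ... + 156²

Use ∑_{k=1}^{n} k² = n(n+1)(2n+1)/6, then subtract the first 98 terms.
∑_{k=1}^{156} k² = 156×157×313/6 = 1277666
∑_{k=1}^{98} k² = 98×99×197/6 = 318549
∑_{k=99}^{156} k² = 1277666 - 318549 = 959117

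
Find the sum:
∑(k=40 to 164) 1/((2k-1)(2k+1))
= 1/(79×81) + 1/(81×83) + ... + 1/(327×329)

Partial fractions: 1/((2k-1)(2k+1)) = (1/2)[1/(2k-1) - 1/(2k+1)]
The series telescopes:
= (1/2)[1/79 - 1/329]
= 125/25991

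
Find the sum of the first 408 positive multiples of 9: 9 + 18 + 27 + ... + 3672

Factor out 9: = 9(1 + 2 + ... + 408) = 9 × n(n+1)/2
= 9 × 408×409/2
= 9 × 83436
= 750924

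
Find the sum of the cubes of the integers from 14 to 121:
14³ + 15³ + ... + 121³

Use ∑_{k=1}^{n} k³ = [n(n+1)/2]², then subtract the first 13 terms.
∑_{k=1}^{121} k³ = [121×122/2]² = 7381² = 54479161
∑_{k=1}^{13} k³ = [13×14/2]² = 91² = 8281
∑_{k=14}^{121} k³ = 54479161 - 8281 = 54470880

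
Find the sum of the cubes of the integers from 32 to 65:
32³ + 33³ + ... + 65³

Use ∑_{k=1}^{n} k³ = [n(n+1)/2]², then subtract the first 31 terms.
∑_{k=1}^{65} k³ = [65×66/2]² = 2145² = 4601025
∑_{k=1}^{31} k³ = [31×32/2]² = 496² = 246016
∑_{k=32}^{65} k³ = 4601025 - 246016 = 4355009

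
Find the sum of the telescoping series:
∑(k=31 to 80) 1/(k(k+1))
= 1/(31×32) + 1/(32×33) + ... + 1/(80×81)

Partial fractions: 1/(k(k+1)) = 1/k - 1/(k+1)
The series telescopes:
= (1/31 - 1/32) + (1/32 - 1/33) + ... + (1/80 - 1/81)
= 1/31 - 1/81
= 50/2511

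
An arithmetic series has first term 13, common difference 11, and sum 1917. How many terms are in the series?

Using S = n/2 × [2a + (n-1)d]
1917 = n/2 × [2(13) + (n-1)(11)]
1917 = n/2 × [26 + 11n - 11]
3834 = n × [15 + 11n]
11n² + (15)n - 3834 = 0
Discriminant: Δ = (15)² - 4(11)(-3834) = 225 + 168696 = 168921
√Δ = 411
n = [-(15) + √Δ] / (2·11) = (-15 + 411) / 22 = 396 / 22 = 18
(The negative root is discarded since n must be a positive integer.)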